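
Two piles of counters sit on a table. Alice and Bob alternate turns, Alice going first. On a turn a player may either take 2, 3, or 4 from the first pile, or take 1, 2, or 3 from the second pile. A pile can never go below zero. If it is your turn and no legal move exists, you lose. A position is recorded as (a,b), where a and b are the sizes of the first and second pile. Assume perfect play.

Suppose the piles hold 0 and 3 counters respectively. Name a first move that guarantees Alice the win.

Use the standard recursion: the mover loses at a terminal position; elsewhere, the mover wins exactly when some move hands the opponent an L position.
No move ever increases a pile, so every position that can arise here has a ≤ 0 and b ≤ 3; it is enough to label the cells with 0 ≤ a ≤ 0 and 0 ≤ b ≤ 3.
Every move lowers a or b (never raises either), so fill the grid row by row in increasing a, and left to right within a row: each cell's successors are then already labelled.
      b=0  b=1  b=2  b=3
a=0:    L    W    W    W
Cells with no legal move (terminal, hence L): (0,0).
Every other cell has at least one move into one of the L cells above, so it is W.
From (0,3), the L positions reachable in one move are: (0,0).

Move to (0,0).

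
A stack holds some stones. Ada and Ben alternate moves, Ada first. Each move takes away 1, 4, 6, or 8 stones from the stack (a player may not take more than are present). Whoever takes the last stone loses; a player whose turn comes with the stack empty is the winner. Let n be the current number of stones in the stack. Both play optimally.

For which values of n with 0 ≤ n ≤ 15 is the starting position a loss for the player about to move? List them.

1, 3, 6, 8, 13, 15

Use the standard recursion: the mover wins at a terminal position; elsewhere, the mover wins exactly when some move hands the opponent an L position.
n=0: no move; the opponent has just taken the last stone and therefore loses → W
n=1: L (sole option 0(W) is W)
n=2: W (go to 1, an L position)
n=3: L (sole option 2(W) is W)
n=4: W (go to 3, an L position)
n=5: W (go to 1, an L position)
n=6: L (options 5(W), 2(W), 0(W) are all W)
n=7: W (go to 6, an L position)
n=8: L (options 7(W), 4(W), 2(W), 0(W) are all W)
n=9: W (go to 8, an L position)
n=10: W (go to 6, an L position)
n=11: W (go to 3, an L position)
n=12: W (go to 8, an L position)
n=13: L (options 12(W), 9(W), 7(W), 5(W) are all W)
n=14: W (go to 13, an L position)
n=15: L (options 14(W), 11(W), 9(W), 7(W) are all W)
The losing starting values of n are exactly the entries labelled L in this table (6 of them).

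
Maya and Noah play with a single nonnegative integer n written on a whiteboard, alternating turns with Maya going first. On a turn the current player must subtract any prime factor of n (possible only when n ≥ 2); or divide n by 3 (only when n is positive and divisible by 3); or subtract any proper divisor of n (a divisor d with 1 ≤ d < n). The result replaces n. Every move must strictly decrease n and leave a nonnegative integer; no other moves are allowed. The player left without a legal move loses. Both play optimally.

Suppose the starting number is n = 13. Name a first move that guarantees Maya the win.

Compute win/loss labels from the base case upward. A position with no move is L. Any other position is W if it can reach an L in one move, else L.
n=0: no move → L
n=1: no move → L
n=2: →0(L), so W
n=3: →0(L), so W
n=4: →2(W), 3(W) — all W, so L
n=5: →0(L), so W
n=6: →4(L), so W
n=7: →0(L), so W
n=8: →4(L), so W
n=9: →3(W), 6(W), 8(W) — all W, so L
n=10: →9(L), so W
n=11: →0(L), so W
n=12: →4(L), so W
n=13: →0(L), so W
From 13, the L positions reachable in one move are: 0.

Move to 0.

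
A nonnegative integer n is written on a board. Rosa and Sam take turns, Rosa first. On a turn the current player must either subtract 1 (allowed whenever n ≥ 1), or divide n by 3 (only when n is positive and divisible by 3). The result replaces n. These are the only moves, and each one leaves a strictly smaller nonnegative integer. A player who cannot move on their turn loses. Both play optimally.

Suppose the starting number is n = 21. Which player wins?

Classify positions by backward induction: terminal positions (no move available) are L. From any other position, the mover wins iff some move reaches an L.
n=0: no move → L
n=1: can move to 0, which is L ⇒ W
n=2: the only move is to 1(W), a W ⇒ L
n=3: can move to 2, which is L ⇒ W
n=4: the only move is to 3(W), a W ⇒ L
n=5: can move to 4, which is L ⇒ W
n=6: can move to 2, which is L ⇒ W
n=7: the only move is to 6(W), a W ⇒ L
n=8: can move to 7, which is L ⇒ W
n=9: moves to 3(W), 8(W); every one is W ⇒ L
n=10: can move to 9, which is L ⇒ W
n=11: the only move is to 10(W), a W ⇒ L
n=12: can move to 4, which is L ⇒ W
n=13: the only move is to 12(W), a W ⇒ L
n=14: can move to 13, which is L ⇒ W
n=15: moves to 5(W), 14(W); every one is W ⇒ L
n=16: can move to 15, which is L ⇒ W
n=17: the only move is to 16(W), a W ⇒ L
n=18: can move to 17, which is L ⇒ W
n=19: the only move is to 18(W), a W ⇒ L
n=20: can move to 19, which is L ⇒ W
n=21: can move to 7, which is L ⇒ W
The starting position 21 is W: Rosa should move to 7, handing over an L position.

Rosa wins.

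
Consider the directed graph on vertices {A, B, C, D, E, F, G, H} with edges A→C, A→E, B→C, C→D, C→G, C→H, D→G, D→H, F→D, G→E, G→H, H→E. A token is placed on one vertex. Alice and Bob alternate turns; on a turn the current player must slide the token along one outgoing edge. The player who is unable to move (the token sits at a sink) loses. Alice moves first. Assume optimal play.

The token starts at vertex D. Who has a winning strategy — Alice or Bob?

Bob wins.

Build the W/L table. Terminal = L. A non-terminal position is W if it has a move to some L; otherwise it is L.
Every edge goes from a vertex to one that appears earlier in the order E, H, G, D, C, F, A, B, so processing vertices in that order labels each vertex after all of its successors.
E: no outgoing edge → L
H: can move to E, which is L ⇒ W
G: can move to E, which is L ⇒ W
D: moves to G(W), H(W); every one is W ⇒ L
C: can move to D, which is L ⇒ W
F: can move to D, which is L ⇒ W
A: can move to E, which is L ⇒ W
B: the only move is to C(W), a W ⇒ L
Every move from D reaches a W position, so the mover loses.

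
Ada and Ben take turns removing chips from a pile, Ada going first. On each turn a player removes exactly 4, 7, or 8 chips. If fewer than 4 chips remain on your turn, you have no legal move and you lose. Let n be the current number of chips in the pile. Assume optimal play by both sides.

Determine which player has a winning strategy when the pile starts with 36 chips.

Ben wins.

Work bottom-up. With no move the player to move loses. Otherwise the position is W if at least one move leads to an L position for the opponent, and L if every move leads to a W.
n=0: no move → L
n=1: no move → L
n=2: no move → L
n=3: no move → L
n=4: W (go to 0, an L position)
n=5: W (go to 1, an L position)
n=6: W (go to 2, an L position)
n=7: W (go to 3, an L position)
n=8: W (go to 1, an L position)
n=9: W (go to 2, an L position)
n=10: W (go to 3, an L position)
n=11: W (go to 3, an L position)
n=12: L (options 8(W), 5(W), 4(W) are all W)
n=13: L (options 9(W), 6(W), 5(W) are all W)
n=14: L (options 10(W), 7(W), 6(W) are all W)
n=15: L (options 11(W), 8(W), 7(W) are all W)
n=16: W (go to 12, an L position)
n=17: W (go to 13, an L position)
n=18: W (go to 14, an L position)
n=19: W (go to 15, an L position)
n=20: W (go to 13, an L position)
n=21: W (go to 14, an L position)
n=22: W (go to 15, an L position)
n=23: W (go to 15, an L position)
n=24: L (options 20(W), 17(W), 16(W) are all W)
n=25: L (options 21(W), 18(W), 17(W) are all W)
n=26: L (options 22(W), 19(W), 18(W) are all W)
n=27: L (options 23(W), 20(W), 19(W) are all W)
n=28: W (go to 24, an L position)
n=29: W (go to 25, an L position)
n=30: W (go to 26, an L position)
n=31: W (go to 27, an L position)
n=32: W (go to 25, an L position)
n=33: W (go to 26, an L position)
n=34: W (go to 27, an L position)
n=35: W (go to 27, an L position)
n=36: L (options 32(W), 29(W), 28(W) are all W)
Every move from 36 reaches a W position, so the mover loses.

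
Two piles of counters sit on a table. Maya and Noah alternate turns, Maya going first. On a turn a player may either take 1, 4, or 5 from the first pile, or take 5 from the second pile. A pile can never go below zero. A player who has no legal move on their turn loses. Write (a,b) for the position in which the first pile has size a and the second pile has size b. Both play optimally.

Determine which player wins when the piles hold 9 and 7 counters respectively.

Noah wins.

Use the standard recursion: the mover loses at a terminal position; elsewhere, the mover wins exactly when some move hands the opponent an L position.
No move ever increases a pile, so every position that can arise here has a ≤ 9 and b ≤ 7; it is enough to label the cells with 0 ≤ a ≤ 9 and 0 ≤ b ≤ 7.
Every move lowers a or b (never raises either), so fill the grid row by row in increasing a, and left to right within a row: each cell's successors are then already labelled.
      b=0  b=1  b=2  b=3  b=4  b=5  b=6  b=7
a=0:    L    L    L    L    L    W    W    W
a=1:    W    W    W    W    W    L    L    L
a=2:    L    L    L    L    L    W    W    W
a=3:    W    W    W    W    W    L    L    L
a=4:    W    W    W    W    W    W    W    W
a=5:    W    W    W    W    W    W    W    W
a=6:    W    W    W    W    W    W    W    W
a=7:    W    W    W    W    W    W    W    W
a=8:    L    L    L    L    L    W    W    W
a=9:    W    W    W    W    W    L    L    L
Cells with no legal move (terminal, hence L): (0,0), (0,1), (0,2), (0,3), (0,4).
The remaining L cells, each justified by listing all of its moves:
(1,5): →(0,5)(W), (1,0)(W) — all W, so L
(1,6): →(0,6)(W), (1,1)(W) — all W, so L
(1,7): →(0,7)(W), (1,2)(W) — all W, so L
(2,0): →(1,0)(W) only, which is W, so L
(2,1): →(1,1)(W) only, which is W, so L
(2,2): →(1,2)(W) only, which is W, so L
(2,3): →(1,3)(W) only, which is W, so L
(2,4): →(1,4)(W) only, which is W, so L
(3,5): →(2,5)(W), (3,0)(W) — all W, so L
(3,6): →(2,6)(W), (3,1)(W) — all W, so L
(3,7): →(2,7)(W), (3,2)(W) — all W, so L
(8,0): →(7,0)(W), (4,0)(W), (3,0)(W) — all W, so L
(8,1): →(7,1)(W), (4,1)(W), (3,1)(W) — all W, so L
(8,2): →(7,2)(W), (4,2)(W), (3,2)(W) — all W, so L
(8,3): →(7,3)(W), (4,3)(W), (3,3)(W) — all W, so L
(8,4): →(7,4)(W), (4,4)(W), (3,4)(W) — all W, so L
(9,5): →(8,5)(W), (5,5)(W), (4,5)(W), (9,0)(W) — all W, so L
(9,6): →(8,6)(W), (5,6)(W), (4,6)(W), (9,1)(W) — all W, so L
(9,7): →(8,7)(W), (5,7)(W), (4,7)(W), (9,2)(W) — all W, so L
Every other cell has at least one move into one of the L cells above, so it is W.
Every move from (9,7) reaches a W position, so the mover loses.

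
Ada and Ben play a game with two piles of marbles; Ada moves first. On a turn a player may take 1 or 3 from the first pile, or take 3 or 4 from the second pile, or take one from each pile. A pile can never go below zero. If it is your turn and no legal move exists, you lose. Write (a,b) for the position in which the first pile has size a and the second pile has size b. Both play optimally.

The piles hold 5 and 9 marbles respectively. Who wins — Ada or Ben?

Classify positions by backward induction: terminal positions (no move available) are L. From any other position, the mover wins iff some move reaches an L.
No move ever increases a pile, so every position that can arise here has a ≤ 5 and b ≤ 9; it is enough to label the cells with 0 ≤ a ≤ 5 and 0 ≤ b ≤ 9.
Every move lowers a or b (never raises either), so fill the grid row by row in increasing a, and left to right within a row: each cell's successors are then already labelled.
      b=0  b=1  b=2  b=3  b=4  b=5  b=6  b=7  b=8  b=9
a=0:    L    L    L    W    W    W    W    L    L    L
a=1:    W    W    W    W    L    L    L    W    W    W
a=2:    L    L    L    W    W    W    W    W    L    L
a=3:    W    W    W    W    L    L    L    W    W    W
a=4:    L    L    L    W    W    W    W    W    L    L
a=5:    W    W    W    W    L    L    L    W    W    W
Cells with no legal move (terminal, hence L): (0,0), (0,1), (0,2).
The remaining L cells, each justified by listing all of its moves:
(0,7): L (options (0,4)(W), (0,3)(W) are all W)
(0,8): L (options (0,5)(W), (0,4)(W) are all W)
(0,9): L (options (0,6)(W), (0,5)(W) are all W)
(1,4): L (options (0,4)(W), (1,1)(W), (1,0)(W), (0,3)(W) are all W)
(1,5): L (options (0,5)(W), (1,2)(W), (1,1)(W), (0,4)(W) are all W)
(1,6): L (options (0,6)(W), (1,3)(W), (1,2)(W), (0,5)(W) are all W)
(2,0): L (sole option (1,0)(W) is W)
(2,1): L (options (1,1)(W), (1,0)(W) are all W)
(2,2): L (options (1,2)(W), (1,1)(W) are all W)
(2,8): L (options (1,8)(W), (2,5)(W), (2,4)(W), (1,7)(W) are all W)
(2,9): L (options (1,9)(W), (2,6)(W), (2,5)(W), (1,8)(W) are all W)
(3,4): L (options (2,4)(W), (0,4)(W), (3,1)(W), (3,0)(W), (2,3)(W) are all W)
(3,5): L (options (2,5)(W), (0,5)(W), (3,2)(W), (3,1)(W), (2,4)(W) are all W)
(3,6): L (options (2,6)(W), (0,6)(W), (3,3)(W), (3,2)(W), (2,5)(W) are all W)
(4,0): L (options (3,0)(W), (1,0)(W) are all W)
(4,1): L (options (3,1)(W), (1,1)(W), (3,0)(W) are all W)
(4,2): L (options (3,2)(W), (1,2)(W), (3,1)(W) are all W)
(4,8): L (options (3,8)(W), (1,8)(W), (4,5)(W), (4,4)(W), (3,7)(W) are all W)
(4,9): L (options (3,9)(W), (1,9)(W), (4,6)(W), (4,5)(W), (3,8)(W) are all W)
(5,4): L (options (4,4)(W), (2,4)(W), (5,1)(W), (5,0)(W), (4,3)(W) are all W)
(5,5): L (options (4,5)(W), (2,5)(W), (5,2)(W), (5,1)(W), (4,4)(W) are all W)
(5,6): L (options (4,6)(W), (2,6)(W), (5,3)(W), (5,2)(W), (4,5)(W) are all W)
Every other cell has at least one move into one of the L cells above, so it is W.
The starting position (5,9) is W: Ada should move to (4,9), handing over an L position.

Ada wins.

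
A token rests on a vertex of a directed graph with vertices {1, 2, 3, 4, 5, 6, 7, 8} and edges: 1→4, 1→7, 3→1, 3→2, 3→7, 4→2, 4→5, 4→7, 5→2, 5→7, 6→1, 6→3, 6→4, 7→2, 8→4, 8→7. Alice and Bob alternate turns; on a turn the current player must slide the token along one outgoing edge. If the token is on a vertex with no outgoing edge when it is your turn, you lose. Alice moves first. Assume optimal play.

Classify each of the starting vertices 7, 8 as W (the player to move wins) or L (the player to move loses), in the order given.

7: W, 8: L

Label each position W (a win for the player to move) or L (a loss). A position with no legal move is L; any other position is W exactly when some move reaches an L, and L when every move reaches a W.
Every edge goes from a vertex to one that appears earlier in the order 2, 7, 5, 4, 1, 3, 6, 8, so processing vertices in that order labels each vertex after all of its successors.
2: no outgoing edge → L
7: W (go to 2, an L position)
5: W (go to 2, an L position)
4: W (go to 2, an L position)
1: L (options 4(W), 7(W) are all W)
3: W (go to 1, an L position)
6: W (go to 1, an L position)
8: L (options 4(W), 7(W) are all W)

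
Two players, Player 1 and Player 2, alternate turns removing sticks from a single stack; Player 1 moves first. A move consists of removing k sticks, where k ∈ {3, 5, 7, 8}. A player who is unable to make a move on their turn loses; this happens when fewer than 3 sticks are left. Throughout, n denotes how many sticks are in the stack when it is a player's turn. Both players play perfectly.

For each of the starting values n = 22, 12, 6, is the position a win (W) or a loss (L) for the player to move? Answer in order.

Use the standard recursion: the mover loses at a terminal position; elsewhere, the mover wins exactly when some move hands the opponent an L position.
n=0: no move → L
n=1: no move → L
n=2: no move → L
n=3: W (go to 0, an L position)
n=4: W (go to 1, an L position)
n=5: W (go to 2, an L position)
n=6: W (go to 1, an L position)
n=7: W (go to 2, an L position)
n=8: W (go to 1, an L position)
n=9: W (go to 2, an L position)
n=10: W (go to 2, an L position)
n=11: L (options 8(W), 6(W), 4(W), 3(W) are all W)
n=12: L (options 9(W), 7(W), 5(W), 4(W) are all W)
n=13: L (options 10(W), 8(W), 6(W), 5(W) are all W)
n=14: W (go to 11, an L position)
n=15: W (go to 12, an L position)
n=16: W (go to 13, an L position)
n=17: W (go to 12, an L position)
n=18: W (go to 13, an L position)
n=19: W (go to 12, an L position)
n=20: W (go to 13, an L position)
n=21: W (go to 13, an L position)
n=22: L (options 19(W), 17(W), 15(W), 14(W) are all W)

22: L, 12: L, 6: W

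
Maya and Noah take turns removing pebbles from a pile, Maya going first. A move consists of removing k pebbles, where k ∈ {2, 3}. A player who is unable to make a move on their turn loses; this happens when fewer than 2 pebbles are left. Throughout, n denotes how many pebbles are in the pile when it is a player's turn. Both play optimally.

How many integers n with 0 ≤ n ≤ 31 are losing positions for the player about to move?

14

Compute win/loss labels from the base case upward. A position with no move is L. Any other position is W if it can reach an L in one move, else L.
n=0: no move → L
n=1: no move → L
n=2: W (go to 0, an L position)
n=3: W (go to 1, an L position)
n=4: W (go to 1, an L position)
n=5: L (options 3(W), 2(W) are all W)
n=6: L (options 4(W), 3(W) are all W)
n=7: W (go to 5, an L position)
n=8: W (go to 6, an L position)
n=9: W (go to 6, an L position)
n=10: L (options 8(W), 7(W) are all W)
n=11: L (options 9(W), 8(W) are all W)
n=12: W (go to 10, an L position)
n=13: W (go to 11, an L position)
n=14: W (go to 11, an L position)
n=15: L (options 13(W), 12(W) are all W)
n=16: L (options 14(W), 13(W) are all W)
n=17: W (go to 15, an L position)
n=18: W (go to 16, an L position)
n=19: W (go to 16, an L position)
n=20: L (options 18(W), 17(W) are all W)
n=21: L (options 19(W), 18(W) are all W)
n=22: W (go to 20, an L position)
n=23: W (go to 21, an L position)
n=24: W (go to 21, an L position)
n=25: L (options 23(W), 22(W) are all W)
n=26: L (options 24(W), 23(W) are all W)
n=27: W (go to 25, an L position)
n=28: W (go to 26, an L position)
n=29: W (go to 26, an L position)
n=30: L (options 28(W), 27(W) are all W)
n=31: L (options 29(W), 28(W) are all W)
L entries with 0 ≤ n ≤ 31: n = 0, 1, 5, 6, 10, 11, 15, 16, 20, 21, 25, 26, 30, 31; that makes 14.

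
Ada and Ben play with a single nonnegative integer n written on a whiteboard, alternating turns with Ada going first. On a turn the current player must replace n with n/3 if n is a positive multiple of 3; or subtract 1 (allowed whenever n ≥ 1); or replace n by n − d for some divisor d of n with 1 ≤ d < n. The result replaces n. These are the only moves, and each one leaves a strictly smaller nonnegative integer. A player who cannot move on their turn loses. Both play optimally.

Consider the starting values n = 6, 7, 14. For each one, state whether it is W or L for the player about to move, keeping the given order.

Build the W/L table. Terminal = L. A non-terminal position is W if it has a move to some L; otherwise it is L.
n=0: no move → L
n=1: W (go to 0, an L position)
n=2: L (sole option 1(W) is W)
n=3: W (go to 2, an L position)
n=4: W (go to 2, an L position)
n=5: L (sole option 4(W) is W)
n=6: W (go to 2, an L position)
n=7: L (sole option 6(W) is W)
n=8: W (go to 7, an L position)
n=9: L (options 3(W), 6(W), 8(W) are all W)
n=10: W (go to 5, an L position)
n=11: L (sole option 10(W) is W)
n=12: W (go to 9, an L position)
n=13: L (sole option 12(W) is W)
n=14: W (go to 7, an L position)

6: W, 7: L, 14: W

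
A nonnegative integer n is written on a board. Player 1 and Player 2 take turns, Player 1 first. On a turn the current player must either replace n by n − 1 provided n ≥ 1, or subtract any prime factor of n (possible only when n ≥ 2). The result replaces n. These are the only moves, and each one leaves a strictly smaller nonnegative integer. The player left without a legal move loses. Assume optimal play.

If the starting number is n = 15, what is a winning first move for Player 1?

Move to 12.

Work bottom-up. With no move the player to move loses. Otherwise the position is W if at least one move leads to an L position for the opponent, and L if every move leads to a W.
n=0: no move → L
n=1: can move to 0, which is L ⇒ W
n=2: can move to 0, which is L ⇒ W
n=3: can move to 0, which is L ⇒ W
n=4: moves to 2(W), 3(W); every one is W ⇒ L
n=5: can move to 0, which is L ⇒ W
n=6: can move to 4, which is L ⇒ W
n=7: can move to 0, which is L ⇒ W
n=8: moves to 6(W), 7(W); every one is W ⇒ L
n=9: can move to 8, which is L ⇒ W
n=10: can move to 8, which is L ⇒ W
n=11: can move to 0, which is L ⇒ W
n=12: moves to 9(W), 10(W), 11(W); every one is W ⇒ L
n=13: can move to 0, which is L ⇒ W
n=14: can move to 12, which is L ⇒ W
n=15: can move to 12, which is L ⇒ W
From 15, the L positions reachable in one move are: 12.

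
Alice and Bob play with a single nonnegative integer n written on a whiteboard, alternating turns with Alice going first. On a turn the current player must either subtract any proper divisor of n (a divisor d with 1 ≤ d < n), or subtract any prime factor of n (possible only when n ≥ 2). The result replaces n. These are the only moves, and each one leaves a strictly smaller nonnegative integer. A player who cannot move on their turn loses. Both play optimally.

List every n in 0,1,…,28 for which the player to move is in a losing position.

0, 1, 4, 9, 14, 20, 26

Use the standard recursion: the mover loses at a terminal position; elsewhere, the mover wins exactly when some move hands the opponent an L position.
n=0: no move → L
n=1: no move → L
n=2: →0(L), so W
n=3: →0(L), so W
n=4: →2(W), 3(W) — all W, so L
n=5: →0(L), so W
n=6: →4(L), so W
n=7: →0(L), so W
n=8: →4(L), so W
n=9: →6(W), 8(W) — all W, so L
n=10: →9(L), so W
n=11: →0(L), so W
n=12: →9(L), so W
n=13: →0(L), so W
n=14: →7(W), 12(W), 13(W) — all W, so L
n=15: →14(L), so W
n=16: →14(L), so W
n=17: →0(L), so W
n=18: →9(L), so W
n=19: →0(L), so W
n=20: →10(W), 15(W), 16(W), 18(W), 19(W) — all W, so L
n=21: →14(L), so W
n=22: →20(L), so W
n=23: →0(L), so W
n=24: →20(L), so W
n=25: →20(L), so W
n=26: →13(W), 24(W), 25(W) — all W, so L
n=27: →26(L), so W
n=28: →14(L), so W
The losing starting values of n are exactly the entries labelled L in this table (7 of them).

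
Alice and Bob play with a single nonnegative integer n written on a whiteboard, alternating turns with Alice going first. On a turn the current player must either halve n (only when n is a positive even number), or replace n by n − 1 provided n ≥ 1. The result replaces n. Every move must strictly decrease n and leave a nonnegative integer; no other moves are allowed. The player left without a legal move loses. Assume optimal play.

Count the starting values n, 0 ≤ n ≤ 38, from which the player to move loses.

19

Positions with no move are L. A position that does have a move is losing for the player to move precisely when every available move leads to a winning position for the opponent. Fill in the labels:
n=0: no move → L
n=1: reaches L-position 0 → W
n=2: only reaches 1(W), which is W → L
n=3: reaches L-position 2 → W
n=4: reaches L-position 2 → W
n=5: only reaches 4(W), which is W → L
n=6: reaches L-position 5 → W
n=7: only reaches 6(W), which is W → L
n=8: reaches L-position 7 → W
n=9: only reaches 8(W), which is W → L
n=10: reaches L-position 5 → W
n=11: only reaches 10(W), which is W → L
n=12: reaches L-position 11 → W
n=13: only reaches 12(W), which is W → L
n=14: reaches L-position 7 → W
n=15: only reaches 14(W), which is W → L
n=16: reaches L-position 15 → W
n=17: only reaches 16(W), which is W → L
n=18: reaches L-position 9 → W
n=19: only reaches 18(W), which is W → L
n=20: reaches L-position 19 → W
n=21: only reaches 20(W), which is W → L
n=22: reaches L-position 11 → W
n=23: only reaches 22(W), which is W → L
n=24: reaches L-position 23 → W
n=25: only reaches 24(W), which is W → L
n=26: reaches L-position 13 → W
n=27: only reaches 26(W), which is W → L
n=28: reaches L-position 27 → W
n=29: only reaches 28(W), which is W → L
n=30: reaches L-position 15 → W
n=31: only reaches 30(W), which is W → L
n=32: reaches L-position 31 → W
n=33: only reaches 32(W), which is W → L
n=34: reaches L-position 17 → W
n=35: only reaches 34(W), which is W → L
n=36: reaches L-position 35 → W
n=37: only reaches 36(W), which is W → L
n=38: reaches L-position 19 → W
L entries with 0 ≤ n ≤ 38: n = 0, 2, 5, 7, 9, 11, 13, 15, 17, 19, 21, 23, 25, 27, 29, 31, 33, 35, 37; that makes 19.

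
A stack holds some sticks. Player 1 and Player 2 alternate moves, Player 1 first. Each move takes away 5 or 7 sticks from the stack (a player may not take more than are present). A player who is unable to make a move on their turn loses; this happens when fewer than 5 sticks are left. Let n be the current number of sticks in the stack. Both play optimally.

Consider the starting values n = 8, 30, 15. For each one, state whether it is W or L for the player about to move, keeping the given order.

Build the W/L table. Terminal = L. A non-terminal position is W if it has a move to some L; otherwise it is L.
n=0: no move → L
n=1: no move → L
n=2: no move → L
n=3: no move → L
n=4: no move → L
n=5: W (go to 0, an L position)
n=6: W (go to 1, an L position)
n=7: W (go to 2, an L position)
n=8: W (go to 3, an L position)
n=9: W (go to 4, an L position)
n=10: W (go to 3, an L position)
n=11: W (go to 4, an L position)
n=12: L (options 7(W), 5(W) are all W)
n=13: L (options 8(W), 6(W) are all W)
n=14: L (options 9(W), 7(W) are all W)
n=15: L (options 10(W), 8(W) are all W)
n=16: L (options 11(W), 9(W) are all W)
n=17: W (go to 12, an L position)
n=18: W (go to 13, an L position)
n=19: W (go to 14, an L position)
n=20: W (go to 15, an L position)
n=21: W (go to 16, an L position)
n=22: W (go to 15, an L position)
n=23: W (go to 16, an L position)
n=24: L (options 19(W), 17(W) are all W)
n=25: L (options 20(W), 18(W) are all W)
n=26: L (options 21(W), 19(W) are all W)
n=27: L (options 22(W), 20(W) are all W)
n=28: L (options 23(W), 21(W) are all W)
n=29: W (go to 24, an L position)
n=30: W (go to 25, an L position)

8: W, 30: W, 15: L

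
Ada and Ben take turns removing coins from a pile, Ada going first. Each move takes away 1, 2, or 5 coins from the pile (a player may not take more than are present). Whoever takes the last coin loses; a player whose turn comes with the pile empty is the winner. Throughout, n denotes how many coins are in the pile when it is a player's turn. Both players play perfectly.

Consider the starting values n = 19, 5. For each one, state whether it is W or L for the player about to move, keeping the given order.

19: L, 5: W

Classify positions by backward induction: terminal positions (no move available) are W. From any other position, the mover wins iff some move reaches an L.
n=0: no move; the opponent has just taken the last coin and therefore loses → W
n=1: only reaches 0(W), which is W → L
n=2: reaches L-position 1 → W
n=3: reaches L-position 1 → W
n=4: only reaches 3(W), 2(W), all W → L
n=5: reaches L-position 4 → W
n=6: reaches L-position 4 → W
n=7: only reaches 6(W), 5(W), 2(W), all W → L
n=8: reaches L-position 7 → W
n=9: reaches L-position 7 → W
n=10: only reaches 9(W), 8(W), 5(W), all W → L
n=11: reaches L-position 10 → W
n=12: reaches L-position 10 → W
n=13: only reaches 12(W), 11(W), 8(W), all W → L
n=14: reaches L-position 13 → W
n=15: reaches L-position 13 → W
n=16: only reaches 15(W), 14(W), 11(W), all W → L
n=17: reaches L-position 16 → W
n=18: reaches L-position 16 → W
n=19: only reaches 18(W), 17(W), 14(W), all W → L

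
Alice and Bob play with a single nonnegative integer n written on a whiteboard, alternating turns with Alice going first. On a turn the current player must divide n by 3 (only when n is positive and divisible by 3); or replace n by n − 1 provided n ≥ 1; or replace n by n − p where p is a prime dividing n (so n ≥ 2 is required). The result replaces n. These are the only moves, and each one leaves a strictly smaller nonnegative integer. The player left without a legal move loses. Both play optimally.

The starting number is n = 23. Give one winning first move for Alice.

Move to 0.

Classify positions by backward induction: terminal positions (no move available) are L. From any other position, the mover wins iff some move reaches an L.
n=0: no move → L
n=1: W (go to 0, an L position)
n=2: W (go to 0, an L position)
n=3: W (go to 0, an L position)
n=4: L (options 2(W), 3(W) are all W)
n=5: W (go to 0, an L position)
n=6: W (go to 4, an L position)
n=7: W (go to 0, an L position)
n=8: L (options 6(W), 7(W) are all W)
n=9: W (go to 8, an L position)
n=10: W (go to 8, an L position)
n=11: W (go to 0, an L position)
n=12: W (go to 4, an L position)
n=13: W (go to 0, an L position)
n=14: L (options 7(W), 12(W), 13(W) are all W)
n=15: W (go to 14, an L position)
n=16: W (go to 14, an L position)
n=17: W (go to 0, an L position)
n=18: L (options 6(W), 15(W), 16(W), 17(W) are all W)
n=19: W (go to 0, an L position)
n=20: W (go to 18, an L position)
n=21: W (go to 14, an L position)
n=22: L (options 11(W), 20(W), 21(W) are all W)
n=23: W (go to 0, an L position)
From 23, the L positions reachable in one move are: 0, 22. Any move reaching one of these is winning.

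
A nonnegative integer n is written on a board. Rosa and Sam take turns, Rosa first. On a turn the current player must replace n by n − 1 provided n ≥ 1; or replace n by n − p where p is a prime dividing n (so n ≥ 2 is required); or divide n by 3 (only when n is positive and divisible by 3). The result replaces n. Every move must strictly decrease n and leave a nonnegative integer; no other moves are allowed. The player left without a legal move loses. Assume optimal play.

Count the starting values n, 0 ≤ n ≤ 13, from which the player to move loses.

3

Positions with no move are L. A position that does have a move is losing for the player to move precisely when every available move leads to a winning position for the opponent. Fill in the labels:
n=0: no move → L
n=1: →0(L), so W
n=2: →0(L), so W
n=3: →0(L), so W
n=4: →2(W), 3(W) — all W, so L
n=5: →0(L), so W
n=6: →4(L), so W
n=7: →0(L), so W
n=8: →6(W), 7(W) — all W, so L
n=9: →8(L), so W
n=10: →8(L), so W
n=11: →0(L), so W
n=12: →4(L), so W
n=13: →0(L), so W
L entries with 0 ≤ n ≤ 13: n = 0, 4, 8; that makes 3.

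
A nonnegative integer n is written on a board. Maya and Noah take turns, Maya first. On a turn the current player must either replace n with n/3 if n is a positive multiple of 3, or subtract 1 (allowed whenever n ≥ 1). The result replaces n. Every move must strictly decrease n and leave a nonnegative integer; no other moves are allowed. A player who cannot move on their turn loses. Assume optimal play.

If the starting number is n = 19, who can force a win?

Noah wins.

Build the W/L table. Terminal = L. A non-terminal position is W if it has a move to some L; otherwise it is L.
n=0: no move → L
n=1: →0(L), so W
n=2: →1(W) only, which is W, so L
n=3: →2(L), so W
n=4: →3(W) only, which is W, so L
n=5: →4(L), so W
n=6: →2(L), so W
n=7: →6(W) only, which is W, so L
n=8: →7(L), so W
n=9: →3(W), 8(W) — all W, so L
n=10: →9(L), so W
n=11: →10(W) only, which is W, so L
n=12: →4(L), so W
n=13: →12(W) only, which is W, so L
n=14: →13(L), so W
n=15: →5(W), 14(W) — all W, so L
n=16: →15(L), so W
n=17: →16(W) only, which is W, so L
n=18: →17(L), so W
n=19: →18(W) only, which is W, so L
The starting position 19 is L: whatever Maya does, the opponent receives a W position.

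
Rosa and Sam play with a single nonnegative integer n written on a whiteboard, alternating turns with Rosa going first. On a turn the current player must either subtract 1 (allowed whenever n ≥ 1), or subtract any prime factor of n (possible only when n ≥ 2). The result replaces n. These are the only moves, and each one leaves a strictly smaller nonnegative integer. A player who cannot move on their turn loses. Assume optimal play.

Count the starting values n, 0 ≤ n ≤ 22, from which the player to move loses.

6

Positions with no move are L. A position that does have a move is losing for the player to move precisely when every available move leads to a winning position for the opponent. Fill in the labels:
n=0: no move → L
n=1: W (go to 0, an L position)
n=2: W (go to 0, an L position)
n=3: W (go to 0, an L position)
n=4: L (options 2(W), 3(W) are all W)
n=5: W (go to 0, an L position)
n=6: W (go to 4, an L position)
n=7: W (go to 0, an L position)
n=8: L (options 6(W), 7(W) are all W)
n=9: W (go to 8, an L position)
n=10: W (go to 8, an L position)
n=11: W (go to 0, an L position)
n=12: L (options 9(W), 10(W), 11(W) are all W)
n=13: W (go to 0, an L position)
n=14: W (go to 12, an L position)
n=15: W (go to 12, an L position)
n=16: L (options 14(W), 15(W) are all W)
n=17: W (go to 0, an L position)
n=18: W (go to 16, an L position)
n=19: W (go to 0, an L position)
n=20: L (options 15(W), 18(W), 19(W) are all W)
n=21: W (go to 20, an L position)
n=22: W (go to 20, an L position)
L entries with 0 ≤ n ≤ 22: n = 0, 4, 8, 12, 16, 20; that makes 6.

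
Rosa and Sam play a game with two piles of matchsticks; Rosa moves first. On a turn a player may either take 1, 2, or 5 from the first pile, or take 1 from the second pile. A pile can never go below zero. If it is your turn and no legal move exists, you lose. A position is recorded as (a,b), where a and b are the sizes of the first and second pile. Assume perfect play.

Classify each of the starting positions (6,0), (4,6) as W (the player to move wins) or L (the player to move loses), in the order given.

(6,0): L, (4,6): W

Work bottom-up. With no move the player to move loses. Otherwise the position is W if at least one move leads to an L position for the opponent, and L if every move leads to a W.
No move ever increases a pile, so every position that can arise here has a ≤ 6 and b ≤ 6; it is enough to label the cells with 0 ≤ a ≤ 6 and 0 ≤ b ≤ 6.
Every move lowers a or b (never raises either), so fill the grid row by row in increasing a, and left to right within a row: each cell's successors are then already labelled.
      b=0  b=1  b=2  b=3  b=4  b=5  b=6
a=0:    L    W    L    W    L    W    L
a=1:    W    L    W    L    W    L    W
a=2:    W    W    W    W    W    W    W
a=3:    L    W    L    W    L    W    L
a=4:    W    L    W    L    W    L    W
a=5:    W    W    W    W    W    W    W
a=6:    L    W    L    W    L    W    L
Cells with no legal move (terminal, hence L): (0,0).
The remaining L cells, each justified by listing all of its moves:
(0,2): the only move is to (0,1)(W), a W ⇒ L
(0,4): the only move is to (0,3)(W), a W ⇒ L
(0,6): the only move is to (0,5)(W), a W ⇒ L
(1,1): moves to (0,1)(W), (1,0)(W); every one is W ⇒ L
(1,3): moves to (0,3)(W), (1,2)(W); every one is W ⇒ L
(1,5): moves to (0,5)(W), (1,4)(W); every one is W ⇒ L
(3,0): moves to (2,0)(W), (1,0)(W); every one is W ⇒ L
(3,2): moves to (2,2)(W), (1,2)(W), (3,1)(W); every one is W ⇒ L
(3,4): moves to (2,4)(W), (1,4)(W), (3,3)(W); every one is W ⇒ L
(3,6): moves to (2,6)(W), (1,6)(W), (3,5)(W); every one is W ⇒ L
(4,1): moves to (3,1)(W), (2,1)(W), (4,0)(W); every one is W ⇒ L
(4,3): moves to (3,3)(W), (2,3)(W), (4,2)(W); every one is W ⇒ L
(4,5): moves to (3,5)(W), (2,5)(W), (4,4)(W); every one is W ⇒ L
(6,0): moves to (5,0)(W), (4,0)(W), (1,0)(W); every one is W ⇒ L
(6,2): moves to (5,2)(W), (4,2)(W), (1,2)(W), (6,1)(W); every one is W ⇒ L
(6,4): moves to (5,4)(W), (4,4)(W), (1,4)(W), (6,3)(W); every one is W ⇒ L
(6,6): moves to (5,6)(W), (4,6)(W), (1,6)(W), (6,5)(W); every one is W ⇒ L
Every other cell has at least one move into one of the L cells above, so it is W.
(6,0): one of the L cells justified above, so L
(4,6): the move to (3,6) reaches an L cell, so W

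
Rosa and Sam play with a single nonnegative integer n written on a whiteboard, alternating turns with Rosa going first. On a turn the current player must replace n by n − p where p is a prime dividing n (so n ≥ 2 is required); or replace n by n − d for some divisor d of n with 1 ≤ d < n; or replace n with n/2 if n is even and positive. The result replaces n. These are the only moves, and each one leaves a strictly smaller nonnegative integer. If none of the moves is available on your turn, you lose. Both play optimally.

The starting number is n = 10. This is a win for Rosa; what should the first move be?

Label each position W (a win for the player to move) or L (a loss). A position with no legal move is L; any other position is W exactly when some move reaches an L, and L when every move reaches a W.
n=0: no move → L
n=1: no move → L
n=2: W (go to 0, an L position)
n=3: W (go to 0, an L position)
n=4: L (options 2(W), 3(W) are all W)
n=5: W (go to 0, an L position)
n=6: W (go to 4, an L position)
n=7: W (go to 0, an L position)
n=8: W (go to 4, an L position)
n=9: L (options 6(W), 8(W) are all W)
n=10: W (go to 9, an L position)
From 10, the L positions reachable in one move are: 9.

Move to 9.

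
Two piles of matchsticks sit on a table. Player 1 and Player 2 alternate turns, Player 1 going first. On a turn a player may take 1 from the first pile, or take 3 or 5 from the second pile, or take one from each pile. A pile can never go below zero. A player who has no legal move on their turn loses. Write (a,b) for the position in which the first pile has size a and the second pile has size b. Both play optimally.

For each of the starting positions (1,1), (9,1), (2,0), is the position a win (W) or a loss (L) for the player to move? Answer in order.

(1,1): W, (9,1): W, (2,0): L

Positions with no move are L. A position that does have a move is losing for the player to move precisely when every available move leads to a winning position for the opponent. Fill in the labels:
No move ever increases a pile, so every position that can arise here has a ≤ 9 and b ≤ 1; it is enough to label the cells with 0 ≤ a ≤ 9 and 0 ≤ b ≤ 1.
Every move lowers a or b (never raises either), so fill the grid row by row in increasing a, and left to right within a row: each cell's successors are then already labelled.
      b=0  b=1
a=0:    L    L
a=1:    W    W
a=2:    L    L
a=3:    W    W
a=4:    L    L
a=5:    W    W
a=6:    L    L
a=7:    W    W
a=8:    L    L
a=9:    W    W
Cells with no legal move (terminal, hence L): (0,0), (0,1).
The remaining L cells, each justified by listing all of its moves:
(2,0): →(1,0)(W) only, which is W, so L
(2,1): →(1,1)(W), (1,0)(W) — all W, so L
(4,0): →(3,0)(W) only, which is W, so L
(4,1): →(3,1)(W), (3,0)(W) — all W, so L
(6,0): →(5,0)(W) only, which is W, so L
(6,1): →(5,1)(W), (5,0)(W) — all W, so L
(8,0): →(7,0)(W) only, which is W, so L
(8,1): →(7,1)(W), (7,0)(W) — all W, so L
Every other cell has at least one move into one of the L cells above, so it is W.
(1,1): the move to (0,1) reaches an L cell, so W
(9,1): the move to (8,1) reaches an L cell, so W
(2,0): one of the L cells justified above, so L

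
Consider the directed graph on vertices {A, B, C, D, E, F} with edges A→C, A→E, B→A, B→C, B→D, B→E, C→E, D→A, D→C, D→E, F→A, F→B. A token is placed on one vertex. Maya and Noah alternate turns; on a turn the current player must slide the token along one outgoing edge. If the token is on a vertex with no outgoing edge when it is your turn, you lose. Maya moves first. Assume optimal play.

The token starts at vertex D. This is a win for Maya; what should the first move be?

Build the W/L table. Terminal = L. A non-terminal position is W if it has a move to some L; otherwise it is L.
Every edge goes from a vertex to one that appears earlier in the order E, C, A, D, B, F, so processing vertices in that order labels each vertex after all of its successors.
E: no outgoing edge → L
C: can move to E, which is L ⇒ W
A: can move to E, which is L ⇒ W
D: can move to E, which is L ⇒ W
B: can move to E, which is L ⇒ W
F: moves to B(W), A(W); every one is W ⇒ L
From D, the L positions reachable in one move are: E.

Move to E.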